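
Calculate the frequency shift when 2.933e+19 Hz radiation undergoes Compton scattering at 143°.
8.776e+18 Hz (decrease)

Convert frequency to wavelength (c = 299792458 m/s):
λ₀ = c/f₀ = 299792458/2.933e+19 = 1.0221359e-11 m = 10.2214 pm

Calculate Compton shift:
Δλ = λ_C(1 - cos(143°)) = 4.3640 pm

Final wavelength:
λ' = λ₀ + Δλ = 10.2214 + 4.3640 = 14.5854 pm

Final frequency:
f' = c/λ' = 299792458/1.4585407e-11 = 2.0554275e+19 Hz

Frequency shift (decrease):
Δf = f₀ - f' = 2.933e+19 - 2.0554275e+19 = 8.776e+18 Hz

(Intermediate values are shown rounded; full precision is carried through to the final answer.)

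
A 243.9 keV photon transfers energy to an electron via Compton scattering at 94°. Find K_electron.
82.4405 keV

By energy conservation: K_e = E_initial - E_final

First find the scattered photon energy:
Initial wavelength: λ = hc/E = 5.0834 pm
Compton shift: Δλ = λ_C(1 - cos(94°)) = 2.5956 pm
Final wavelength: λ' = 5.0834 + 2.5956 = 7.6790 pm
Final photon energy: E' = hc/λ' = 161.4595 keV

Electron kinetic energy:
K_e = E - E' = 243.9000 - 161.4595 = 82.4405 keV

(Intermediate values are shown rounded; full precision is carried through to the final answer.)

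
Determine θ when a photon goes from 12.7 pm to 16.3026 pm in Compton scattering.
119.00°

First find the wavelength shift:
Δλ = λ' - λ = 16.3026 - 12.7 = 3.6026 pm

Using Δλ = λ_C(1 - cos θ), with λ_C = h/(m_e·c) ≈ 2.42631024 pm:
cos θ = 1 - Δλ/λ_C
cos θ = 1 - 3.6026/2.42631024
cos θ = -0.484806

θ = arccos(-0.484806)
θ = 119.00°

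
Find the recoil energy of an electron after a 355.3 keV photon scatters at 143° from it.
197.4310 keV

By energy conservation: K_e = E_initial - E_final

First find the scattered photon energy:
Initial wavelength: λ = hc/E = 3.4896 pm
Compton shift: Δλ = λ_C(1 - cos(143°)) = 4.3640 pm
Final wavelength: λ' = 3.4896 + 4.3640 = 7.8536 pm
Final photon energy: E' = hc/λ' = 157.8690 keV

Electron kinetic energy:
K_e = E - E' = 355.3000 - 157.8690 = 197.4310 keV

(Intermediate values are shown rounded; full precision is carried through to the final answer.)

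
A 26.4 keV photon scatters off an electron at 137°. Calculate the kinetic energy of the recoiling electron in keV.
2.1675 keV

By energy conservation: K_e = E_initial - E_final

First find the scattered photon energy:
Initial wavelength: λ = hc/E = 46.9637 pm
Compton shift: Δλ = λ_C(1 - cos(137°)) = 4.2008 pm
Final wavelength: λ' = 46.9637 + 4.2008 = 51.1645 pm
Final photon energy: E' = hc/λ' = 24.2325 keV

Electron kinetic energy:
K_e = E - E' = 26.4000 - 24.2325 = 2.1675 keV

(Intermediate values are shown rounded; full precision is carried through to the final answer.)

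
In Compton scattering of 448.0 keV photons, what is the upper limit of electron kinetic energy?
285.2937 keV

Maximum energy transfer occurs at θ = 180° (backscattering).

Initial photon: E₀ = 448.0 keV → λ₀ = 2.7675 pm

Maximum Compton shift (at 180°):
Δλ_max = 2λ_C = 2 × 2.4263 = 4.8526 pm

Final wavelength:
λ' = 2.7675 + 4.8526 = 7.6201 pm

Minimum photon energy (maximum energy to electron):
E'_min = hc/λ' = 162.7063 keV

Maximum electron kinetic energy:
K_max = E₀ - E'_min = 448.0000 - 162.7063 = 285.2937 keV

(Intermediate values are shown rounded; full precision is carried through to the final answer.)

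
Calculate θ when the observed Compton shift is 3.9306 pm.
128.32°

From the Compton formula Δλ = λ_C(1 - cos θ), we can solve for θ:

cos θ = 1 - Δλ/λ_C

Given:
- Δλ = 3.9306 pm
- λ_C = h/(m_e·c) ≈ 2.42631024 pm

cos θ = 1 - 3.9306/2.42631024
cos θ = 1 - 1.619991
cos θ = -0.619991

θ = arccos(-0.619991)
θ = 128.32°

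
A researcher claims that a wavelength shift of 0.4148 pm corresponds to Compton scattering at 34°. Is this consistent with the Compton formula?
Yes, consistent

Calculate the expected shift for θ = 34°:

Δλ_expected = λ_C(1 - cos(34°))
Δλ_expected = 2.4263 × (1 - cos(34°))
Δλ_expected = 2.4263 × 0.1710
Δλ_expected = 0.4148 pm

Given shift: 0.4148 pm
Expected shift: 0.4148 pm
Difference: 0.0000 pm

The values match. This is consistent with Compton scattering at the stated angle.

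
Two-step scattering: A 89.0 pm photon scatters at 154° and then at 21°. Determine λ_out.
93.7682 pm

Apply Compton shift twice:

First scattering at θ₁ = 154°:
Δλ₁ = λ_C(1 - cos(154°))
Δλ₁ = 2.4263 × 1.8988
Δλ₁ = 4.6071 pm

After first scattering:
λ₁ = 89.0 + 4.6071 = 93.6071 pm

Second scattering at θ₂ = 21°:
Δλ₂ = λ_C(1 - cos(21°))
Δλ₂ = 2.4263 × 0.0664
Δλ₂ = 0.1612 pm

Final wavelength:
λ₂ = 93.6071 + 0.1612 = 93.7682 pm

Total shift: Δλ_total = 4.6071 + 0.1612 = 4.7682 pm

(Intermediate values are shown rounded; full precision is carried through to the final answer.)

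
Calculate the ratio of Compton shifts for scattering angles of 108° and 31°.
108° produces the larger shift by a factor of 9.165

Calculate both shifts using Δλ = λ_C(1 - cos θ):

For θ₁ = 31°:
Δλ₁ = 2.4263 × (1 - cos(31°))
Δλ₁ = 2.4263 × 0.1428
Δλ₁ = 0.3466 pm

For θ₂ = 108°:
Δλ₂ = 2.4263 × (1 - cos(108°))
Δλ₂ = 2.4263 × 1.3090
Δλ₂ = 3.1761 pm

The 108° angle produces the larger shift.
Ratio: 3.1761/0.3466 = 9.165

(Intermediate values are shown rounded; full precision is carried through to the final answer.)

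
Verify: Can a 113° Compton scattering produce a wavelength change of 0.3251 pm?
No, inconsistent

Calculate the expected shift for θ = 113°:

Δλ_expected = λ_C(1 - cos(113°))
Δλ_expected = 2.4263 × (1 - cos(113°))
Δλ_expected = 2.4263 × 1.3907
Δλ_expected = 3.3743 pm

Given shift: 0.3251 pm
Expected shift: 3.3743 pm
Difference: 3.0493 pm

The values do not match. The given shift corresponds to θ ≈ 30.0°, not 113°.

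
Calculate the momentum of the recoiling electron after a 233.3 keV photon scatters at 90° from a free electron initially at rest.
1.5124e-22 kg·m/s

The electron is initially at rest, so by conservation of momentum:
p⃗_e = p⃗₀ − p⃗'  (incident photon momentum minus scattered photon momentum)

Photon momentum magnitudes (p = h/λ = E/c):
λ₀ = hc/E₀ = 5.3144 pm → p₀ = h/λ₀ = 1.2468e-22 kg·m/s
Δλ = λ_C(1 − cos 90°) = 2.4263 pm
λ' = 7.7407 pm → p' = h/λ' = 8.5601e-23 kg·m/s

The scattered photon makes angle θ = 90° with the incident direction, so by the law of cosines:
|p⃗_e|² = p₀² + p'² − 2p₀p'cos θ
|p⃗_e|² = (1.2468e-22)² + (8.5601e-23)² − 2·1.2468e-22·8.5601e-23·cos(90°)
|p⃗_e| = 1.5124e-22 kg·m/s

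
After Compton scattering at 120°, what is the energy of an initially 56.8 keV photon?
48.6830 keV

First convert energy to wavelength:
λ = hc/E, with hc ≈ 1239.842 keV·pm (i.e. 1239.842 eV·nm)

For E = 56.8 keV = 56800 eV:
λ = 1239.842 keV·pm / 56.8 keV
λ = 21.8282 pm

Calculate the Compton shift:
Δλ = λ_C(1 - cos(120°)) = 2.4263 × 1.5000
Δλ = 3.6395 pm

Final wavelength:
λ' = 21.8282 + 3.6395 = 25.4677 pm

Final energy:
E' = hc/λ' = 1239.842 / 25.4677 = 48.6830 keV

(Intermediate values are shown rounded; full precision is carried through to the final answer.)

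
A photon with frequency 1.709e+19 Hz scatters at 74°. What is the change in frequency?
1.556e+18 Hz (decrease)

Convert frequency to wavelength (c = 299792458 m/s):
λ₀ = c/f₀ = 299792458/1.709e+19 = 1.7541981e-11 m = 17.5420 pm

Calculate Compton shift:
Δλ = λ_C(1 - cos(74°)) = 1.7575 pm

Final wavelength:
λ' = λ₀ + Δλ = 17.5420 + 1.7575 = 19.2995 pm

Final frequency:
f' = c/λ' = 299792458/1.9299510e-11 = 1.5533683e+19 Hz

Frequency shift (decrease):
Δf = f₀ - f' = 1.709e+19 - 1.5533683e+19 = 1.556e+18 Hz

(Intermediate values are shown rounded; full precision is carried through to the final answer.)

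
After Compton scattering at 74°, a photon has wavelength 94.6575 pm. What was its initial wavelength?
92.9000 pm

From λ' = λ + Δλ, we have λ = λ' - Δλ

First calculate the Compton shift:
Δλ = λ_C(1 - cos θ)
Δλ = 2.4263 × (1 - cos(74°))
Δλ = 2.4263 × 0.7244
Δλ = 1.7575 pm

Initial wavelength:
λ = λ' - Δλ
λ = 94.6575 - 1.7575
λ = 92.9000 pm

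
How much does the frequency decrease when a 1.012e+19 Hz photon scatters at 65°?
4.570e+17 Hz (decrease)

Convert frequency to wavelength (c = 299792458 m/s):
λ₀ = c/f₀ = 299792458/1.012e+19 = 2.9623761e-11 m = 29.6238 pm

Calculate Compton shift:
Δλ = λ_C(1 - cos(65°)) = 1.4009 pm

Final wavelength:
λ' = λ₀ + Δλ = 29.6238 + 1.4009 = 31.0247 pm

Final frequency:
f' = c/λ' = 299792458/3.1024668e-11 = 9.6630352e+18 Hz

Frequency shift (decrease):
Δf = f₀ - f' = 1.012e+19 - 9.6630352e+18 = 4.570e+17 Hz

(Intermediate values are shown rounded; full precision is carried through to the final answer.)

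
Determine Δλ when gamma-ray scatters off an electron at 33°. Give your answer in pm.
0.3914 pm

Using the Compton scattering formula:
Δλ = λ_C(1 - cos θ)

where λ_C = h/(m_e·c) ≈ 2.4263 pm is the Compton wavelength of an electron.

For θ = 33°:
cos(33°) = 0.8387
1 - cos(33°) = 0.1613

Δλ = 2.4263 × 0.1613
Δλ = 0.3914 pm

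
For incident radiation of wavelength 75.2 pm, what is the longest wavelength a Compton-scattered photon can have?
80.0526 pm (at θ = 180°)

The Compton shift is Δλ = λ_C(1 − cos θ).

Since cos θ ranges from −1 to 1, the factor (1 − cos θ) ranges from 0 to 2; the maximum shift occurs at θ = 180° (backscattering):
Δλ_max = 2λ_C = 2 × 2.4263 pm = 4.8526 pm

Maximum scattered wavelength:
λ'_max = λ₀ + Δλ_max = 75.2 + 4.8526 = 80.0526 pm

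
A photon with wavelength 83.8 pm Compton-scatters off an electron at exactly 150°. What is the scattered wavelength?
88.3276 pm

Using the Compton formula: λ' = λ + λ_C(1 − cos θ)

For θ = 150°, cos θ = -√3/2 (exact) ≈ -0.8660, so:
1 − cos 150° = 1 − (-√3/2) ≈ 1.8660

Δλ = λ_C × 1.8660 = 2.4263 × 1.8660 = 4.5276 pm

λ' = 83.8 + 4.5276 = 88.3276 pm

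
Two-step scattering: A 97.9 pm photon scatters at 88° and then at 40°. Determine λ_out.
100.8093 pm

Apply Compton shift twice:

First scattering at θ₁ = 88°:
Δλ₁ = λ_C(1 - cos(88°))
Δλ₁ = 2.4263 × 0.9651
Δλ₁ = 2.3416 pm

After first scattering:
λ₁ = 97.9 + 2.3416 = 100.2416 pm

Second scattering at θ₂ = 40°:
Δλ₂ = λ_C(1 - cos(40°))
Δλ₂ = 2.4263 × 0.2340
Δλ₂ = 0.5676 pm

Final wavelength:
λ₂ = 100.2416 + 0.5676 = 100.8093 pm

Total shift: Δλ_total = 2.3416 + 0.5676 = 2.9093 pm

(Intermediate values are shown rounded; full precision is carried through to the final answer.)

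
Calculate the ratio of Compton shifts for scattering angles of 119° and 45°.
119° produces the larger shift by a factor of 5.069

Calculate both shifts using Δλ = λ_C(1 - cos θ):

For θ₁ = 45°:
Δλ₁ = 2.4263 × (1 - cos(45°))
Δλ₁ = 2.4263 × 0.2929
Δλ₁ = 0.7106 pm

For θ₂ = 119°:
Δλ₂ = 2.4263 × (1 - cos(119°))
Δλ₂ = 2.4263 × 1.4848
Δλ₂ = 3.6026 pm

The 119° angle produces the larger shift.
Ratio: 3.6026/0.7106 = 5.069

(Intermediate values are shown rounded; full precision is carried through to the final answer.)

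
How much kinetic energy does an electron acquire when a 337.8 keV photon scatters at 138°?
180.8531 keV

By energy conservation: K_e = E_initial - E_final

First find the scattered photon energy:
Initial wavelength: λ = hc/E = 3.6703 pm
Compton shift: Δλ = λ_C(1 - cos(138°)) = 4.2294 pm
Final wavelength: λ' = 3.6703 + 4.2294 = 7.8998 pm
Final photon energy: E' = hc/λ' = 156.9469 keV

Electron kinetic energy:
K_e = E - E' = 337.8000 - 156.9469 = 180.8531 keV

(Intermediate values are shown rounded; full precision is carried through to the final answer.)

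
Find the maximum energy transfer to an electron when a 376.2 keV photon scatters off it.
224.0408 keV

Maximum energy transfer occurs at θ = 180° (backscattering).

Initial photon: E₀ = 376.2 keV → λ₀ = 3.2957 pm

Maximum Compton shift (at 180°):
Δλ_max = 2λ_C = 2 × 2.4263 = 4.8526 pm

Final wavelength:
λ' = 3.2957 + 4.8526 = 8.1483 pm

Minimum photon energy (maximum energy to electron):
E'_min = hc/λ' = 152.1592 keV

Maximum electron kinetic energy:
K_max = E₀ - E'_min = 376.2000 - 152.1592 = 224.0408 keV

(Intermediate values are shown rounded; full precision is carried through to the final answer.)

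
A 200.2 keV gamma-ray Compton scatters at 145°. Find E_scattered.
116.8908 keV

First convert energy to wavelength:
λ = hc/E, with hc ≈ 1239.842 keV·pm (i.e. 1239.842 eV·nm)

For E = 200.2 keV = 200200 eV:
λ = 1239.842 keV·pm / 200.2 keV
λ = 6.1930 pm

Calculate the Compton shift:
Δλ = λ_C(1 - cos(145°)) = 2.4263 × 1.8192
Δλ = 4.4138 pm

Final wavelength:
λ' = 6.1930 + 4.4138 = 10.6068 pm

Final energy:
E' = hc/λ' = 1239.842 / 10.6068 = 116.8908 keV

(Intermediate values are shown rounded; full precision is carried through to the final answer.)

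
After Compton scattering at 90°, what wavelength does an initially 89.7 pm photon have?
92.1263 pm

Using the Compton formula: λ' = λ + λ_C(1 − cos θ)

For θ = 90°, cos θ = 0 (exact) = 0.0000, so:
1 − cos 90° = 1 − (0) = 1.0000

Δλ = λ_C × 1.0000 = 2.4263 × 1.0000 = 2.4263 pm

λ' = 89.7 + 2.4263 = 92.1263 pm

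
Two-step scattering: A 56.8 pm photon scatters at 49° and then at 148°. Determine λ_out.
62.1184 pm

Apply Compton shift twice:

First scattering at θ₁ = 49°:
Δλ₁ = λ_C(1 - cos(49°))
Δλ₁ = 2.4263 × 0.3439
Δλ₁ = 0.8345 pm

After first scattering:
λ₁ = 56.8 + 0.8345 = 57.6345 pm

Second scattering at θ₂ = 148°:
Δλ₂ = λ_C(1 - cos(148°))
Δλ₂ = 2.4263 × 1.8480
Δλ₂ = 4.4839 pm

Final wavelength:
λ₂ = 57.6345 + 4.4839 = 62.1184 pm

Total shift: Δλ_total = 0.8345 + 4.4839 = 5.3184 pm

(Intermediate values are shown rounded; full precision is carried through to the final answer.)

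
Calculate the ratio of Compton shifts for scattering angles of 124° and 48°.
124° produces the larger shift by a factor of 4.712

Calculate both shifts using Δλ = λ_C(1 - cos θ):

For θ₁ = 48°:
Δλ₁ = 2.4263 × (1 - cos(48°))
Δλ₁ = 2.4263 × 0.3309
Δλ₁ = 0.8028 pm

For θ₂ = 124°:
Δλ₂ = 2.4263 × (1 - cos(124°))
Δλ₂ = 2.4263 × 1.5592
Δλ₂ = 3.7831 pm

The 124° angle produces the larger shift.
Ratio: 3.7831/0.8028 = 4.712

(Intermediate values are shown rounded; full precision is carried through to the final answer.)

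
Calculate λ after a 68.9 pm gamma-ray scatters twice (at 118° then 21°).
72.6265 pm

Apply Compton shift twice:

First scattering at θ₁ = 118°:
Δλ₁ = λ_C(1 - cos(118°))
Δλ₁ = 2.4263 × 1.4695
Δλ₁ = 3.5654 pm

After first scattering:
λ₁ = 68.9 + 3.5654 = 72.4654 pm

Second scattering at θ₂ = 21°:
Δλ₂ = λ_C(1 - cos(21°))
Δλ₂ = 2.4263 × 0.0664
Δλ₂ = 0.1612 pm

Final wavelength:
λ₂ = 72.4654 + 0.1612 = 72.6265 pm

Total shift: Δλ_total = 3.5654 + 0.1612 = 3.7265 pm

(Intermediate values are shown rounded; full precision is carried through to the final answer.)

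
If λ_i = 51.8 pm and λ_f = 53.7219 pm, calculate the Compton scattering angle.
78.00°

First find the wavelength shift:
Δλ = λ' - λ = 53.7219 - 51.8 = 1.9219 pm

Using Δλ = λ_C(1 - cos θ), with λ_C = h/(m_e·c) ≈ 2.42631024 pm:
cos θ = 1 - Δλ/λ_C
cos θ = 1 - 1.9219/2.42631024
cos θ = 0.207892

θ = arccos(0.207892)
θ = 78.00°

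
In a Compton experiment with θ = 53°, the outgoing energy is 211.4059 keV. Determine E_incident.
253.0999 keV

Convert final energy to wavelength (hc ≈ 1239.842 keV·pm):
λ' = hc/E' = 1239.842 / 211.4059 = 5.8647 pm

Calculate the Compton shift:
Δλ = λ_C(1 - cos(53°))
Δλ = 2.4263 × (1 - cos(53°))
Δλ = 0.9661 pm

Initial wavelength:
λ = λ' - Δλ = 5.8647 - 0.9661 = 4.8986 pm

Initial energy:
E = hc/λ = 1239.842 / 4.8986 = 253.0999 keV

(Intermediate values are shown rounded; full precision is carried through to the final answer.)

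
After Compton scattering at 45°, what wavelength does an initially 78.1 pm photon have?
78.8106 pm

Using the Compton formula: λ' = λ + λ_C(1 − cos θ)

For θ = 45°, cos θ = √2/2 (exact) ≈ 0.7071, so:
1 − cos 45° = 1 − (√2/2) ≈ 0.2929

Δλ = λ_C × 0.2929 = 2.4263 × 0.2929 = 0.7106 pm

λ' = 78.1 + 0.7106 = 78.8106 pm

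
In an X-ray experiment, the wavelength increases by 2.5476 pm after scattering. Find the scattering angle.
92.87°

From the Compton formula Δλ = λ_C(1 - cos θ), we can solve for θ:

cos θ = 1 - Δλ/λ_C

Given:
- Δλ = 2.5476 pm
- λ_C = h/(m_e·c) ≈ 2.42631024 pm

cos θ = 1 - 2.5476/2.42631024
cos θ = 1 - 1.049989
cos θ = -0.049989

θ = arccos(-0.049989)
θ = 92.87°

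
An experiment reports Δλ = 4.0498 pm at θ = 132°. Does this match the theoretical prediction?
Yes, consistent

Calculate the expected shift for θ = 132°:

Δλ_expected = λ_C(1 - cos(132°))
Δλ_expected = 2.4263 × (1 - cos(132°))
Δλ_expected = 2.4263 × 1.6691
Δλ_expected = 4.0498 pm

Given shift: 4.0498 pm
Expected shift: 4.0498 pm
Difference: 0.0000 pm

The values match. This is consistent with Compton scattering at the stated angle.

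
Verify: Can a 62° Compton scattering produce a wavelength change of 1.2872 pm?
Yes, consistent

Calculate the expected shift for θ = 62°:

Δλ_expected = λ_C(1 - cos(62°))
Δλ_expected = 2.4263 × (1 - cos(62°))
Δλ_expected = 2.4263 × 0.5305
Δλ_expected = 1.2872 pm

Given shift: 1.2872 pm
Expected shift: 1.2872 pm
Difference: 0.0000 pm

The values match. This is consistent with Compton scattering at the stated angle.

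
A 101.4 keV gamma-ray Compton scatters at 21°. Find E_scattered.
100.0809 keV

First convert energy to wavelength:
λ = hc/E, with hc ≈ 1239.842 keV·pm (i.e. 1239.842 eV·nm)

For E = 101.4 keV = 101400 eV:
λ = 1239.842 keV·pm / 101.4 keV
λ = 12.2272 pm

Calculate the Compton shift:
Δλ = λ_C(1 - cos(21°)) = 2.4263 × 0.0664
Δλ = 0.1612 pm

Final wavelength:
λ' = 12.2272 + 0.1612 = 12.3884 pm

Final energy:
E' = hc/λ' = 1239.842 / 12.3884 = 100.0809 keV

(Intermediate values are shown rounded; full precision is carried through to the final answer.)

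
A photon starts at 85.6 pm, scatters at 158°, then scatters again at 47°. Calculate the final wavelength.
91.0475 pm

Apply Compton shift twice:

First scattering at θ₁ = 158°:
Δλ₁ = λ_C(1 - cos(158°))
Δλ₁ = 2.4263 × 1.9272
Δλ₁ = 4.6759 pm

After first scattering:
λ₁ = 85.6 + 4.6759 = 90.2759 pm

Second scattering at θ₂ = 47°:
Δλ₂ = λ_C(1 - cos(47°))
Δλ₂ = 2.4263 × 0.3180
Δλ₂ = 0.7716 pm

Final wavelength:
λ₂ = 90.2759 + 0.7716 = 91.0475 pm

Total shift: Δλ_total = 4.6759 + 0.7716 = 5.4475 pm

(Intermediate values are shown rounded; full precision is carried through to the final answer.)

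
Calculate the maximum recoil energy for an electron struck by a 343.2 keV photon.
196.7368 keV

Maximum energy transfer occurs at θ = 180° (backscattering).

Initial photon: E₀ = 343.2 keV → λ₀ = 3.6126 pm

Maximum Compton shift (at 180°):
Δλ_max = 2λ_C = 2 × 2.4263 = 4.8526 pm

Final wavelength:
λ' = 3.6126 + 4.8526 = 8.4652 pm

Minimum photon energy (maximum energy to electron):
E'_min = hc/λ' = 146.4632 keV

Maximum electron kinetic energy:
K_max = E₀ - E'_min = 343.2000 - 146.4632 = 196.7368 keV

(Intermediate values are shown rounded; full precision is carried through to the final answer.)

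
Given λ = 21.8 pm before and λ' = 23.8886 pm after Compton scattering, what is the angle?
82.00°

First find the wavelength shift:
Δλ = λ' - λ = 23.8886 - 21.8 = 2.0886 pm

Using Δλ = λ_C(1 - cos θ), with λ_C = h/(m_e·c) ≈ 2.42631024 pm:
cos θ = 1 - Δλ/λ_C
cos θ = 1 - 2.0886/2.42631024
cos θ = 0.139187

θ = arccos(0.139187)
θ = 82.00°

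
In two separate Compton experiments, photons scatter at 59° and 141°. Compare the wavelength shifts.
141° produces the larger shift by a factor of 3.665

Calculate both shifts using Δλ = λ_C(1 - cos θ):

For θ₁ = 59°:
Δλ₁ = 2.4263 × (1 - cos(59°))
Δλ₁ = 2.4263 × 0.4850
Δλ₁ = 1.1767 pm

For θ₂ = 141°:
Δλ₂ = 2.4263 × (1 - cos(141°))
Δλ₂ = 2.4263 × 1.7771
Δλ₂ = 4.3119 pm

The 141° angle produces the larger shift.
Ratio: 4.3119/1.1767 = 3.665

(Intermediate values are shown rounded; full precision is carried through to the final answer.)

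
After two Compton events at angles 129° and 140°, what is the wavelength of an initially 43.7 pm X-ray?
51.9382 pm

Apply Compton shift twice:

First scattering at θ₁ = 129°:
Δλ₁ = λ_C(1 - cos(129°))
Δλ₁ = 2.4263 × 1.6293
Δλ₁ = 3.9532 pm

After first scattering:
λ₁ = 43.7 + 3.9532 = 47.6532 pm

Second scattering at θ₂ = 140°:
Δλ₂ = λ_C(1 - cos(140°))
Δλ₂ = 2.4263 × 1.7660
Δλ₂ = 4.2850 pm

Final wavelength:
λ₂ = 47.6532 + 4.2850 = 51.9382 pm

Total shift: Δλ_total = 3.9532 + 4.2850 = 8.2382 pm

(Intermediate values are shown rounded; full precision is carried through to the final answer.)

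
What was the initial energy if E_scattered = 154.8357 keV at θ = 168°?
386.5002 keV

Convert final energy to wavelength (hc ≈ 1239.842 keV·pm):
λ' = hc/E' = 1239.842 / 154.8357 = 8.0075 pm

Calculate the Compton shift:
Δλ = λ_C(1 - cos(168°))
Δλ = 2.4263 × (1 - cos(168°))
Δλ = 4.7996 pm

Initial wavelength:
λ = λ' - Δλ = 8.0075 - 4.7996 = 3.2079 pm

Initial energy:
E = hc/λ = 1239.842 / 3.2079 = 386.5002 keV

(Intermediate values are shown rounded; full precision is carried through to the final answer.)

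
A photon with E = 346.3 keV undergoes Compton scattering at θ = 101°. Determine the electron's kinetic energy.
154.6566 keV

By energy conservation: K_e = E_initial - E_final

First find the scattered photon energy:
Initial wavelength: λ = hc/E = 3.5803 pm
Compton shift: Δλ = λ_C(1 - cos(101°)) = 2.8893 pm
Final wavelength: λ' = 3.5803 + 2.8893 = 6.4695 pm
Final photon energy: E' = hc/λ' = 191.6434 keV

Electron kinetic energy:
K_e = E - E' = 346.3000 - 191.6434 = 154.6566 keV

(Intermediate values are shown rounded; full precision is carried through to the final answer.)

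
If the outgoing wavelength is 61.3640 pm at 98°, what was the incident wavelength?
58.6000 pm

From λ' = λ + Δλ, we have λ = λ' - Δλ

First calculate the Compton shift:
Δλ = λ_C(1 - cos θ)
Δλ = 2.4263 × (1 - cos(98°))
Δλ = 2.4263 × 1.1392
Δλ = 2.7640 pm

Initial wavelength:
λ = λ' - Δλ
λ = 61.3640 - 2.7640
λ = 58.6000 pm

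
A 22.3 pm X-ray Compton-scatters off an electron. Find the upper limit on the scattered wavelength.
27.1526 pm (at θ = 180°)

The Compton shift is Δλ = λ_C(1 − cos θ).

Since cos θ ranges from −1 to 1, the factor (1 − cos θ) ranges from 0 to 2; the maximum shift occurs at θ = 180° (backscattering):
Δλ_max = 2λ_C = 2 × 2.4263 pm = 4.8526 pm

Maximum scattered wavelength:
λ'_max = λ₀ + Δλ_max = 22.3 + 4.8526 = 27.1526 pm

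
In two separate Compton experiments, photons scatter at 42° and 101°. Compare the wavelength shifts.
101° produces the larger shift by a factor of 4.636

Calculate both shifts using Δλ = λ_C(1 - cos θ):

For θ₁ = 42°:
Δλ₁ = 2.4263 × (1 - cos(42°))
Δλ₁ = 2.4263 × 0.2569
Δλ₁ = 0.6232 pm

For θ₂ = 101°:
Δλ₂ = 2.4263 × (1 - cos(101°))
Δλ₂ = 2.4263 × 1.1908
Δλ₂ = 2.8893 pm

The 101° angle produces the larger shift.
Ratio: 2.8893/0.6232 = 4.636

(Intermediate values are shown rounded; full precision is carried through to the final answer.)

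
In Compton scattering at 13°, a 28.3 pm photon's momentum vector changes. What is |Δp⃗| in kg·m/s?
5.2954e-24 kg·m/s

Photon momentum magnitude is p = h/λ.

Initial momentum:
p₀ = h/λ = 6.6261e-34/2.8300e-11 = 2.3414e-23 kg·m/s

After scattering:
λ' = λ + Δλ = 28.3 + 0.0622 = 28.3622 pm
p' = h/λ' = 6.6261e-34/2.8362e-11 = 2.3362e-23 kg·m/s

Momentum is a vector; the scattered photon's direction makes angle θ = 13° with the incident direction. The magnitude of the vector change Δp⃗ = p⃗₀ − p⃗' is found from the law of cosines:
|Δp⃗|² = p₀² + p'² − 2p₀p'cos θ
|Δp⃗|² = (2.3414e-23)² + (2.3362e-23)² − 2·2.3414e-23·2.3362e-23·cos(13°)
|Δp⃗| = 5.2954e-24 kg·m/s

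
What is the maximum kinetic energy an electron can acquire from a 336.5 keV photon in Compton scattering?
191.2709 keV

Maximum energy transfer occurs at θ = 180° (backscattering).

Initial photon: E₀ = 336.5 keV → λ₀ = 3.6845 pm

Maximum Compton shift (at 180°):
Δλ_max = 2λ_C = 2 × 2.4263 = 4.8526 pm

Final wavelength:
λ' = 3.6845 + 4.8526 = 8.5371 pm

Minimum photon energy (maximum energy to electron):
E'_min = hc/λ' = 145.2291 keV

Maximum electron kinetic energy:
K_max = E₀ - E'_min = 336.5000 - 145.2291 = 191.2709 keV

(Intermediate values are shown rounded; full precision is carried through to the final answer.)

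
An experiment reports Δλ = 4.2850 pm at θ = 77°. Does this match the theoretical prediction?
No, inconsistent

Calculate the expected shift for θ = 77°:

Δλ_expected = λ_C(1 - cos(77°))
Δλ_expected = 2.4263 × (1 - cos(77°))
Δλ_expected = 2.4263 × 0.7750
Δλ_expected = 1.8805 pm

Given shift: 4.2850 pm
Expected shift: 1.8805 pm
Difference: 2.4045 pm

The values do not match. The given shift corresponds to θ ≈ 140.0°, not 77°.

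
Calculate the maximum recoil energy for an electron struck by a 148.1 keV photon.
54.3450 keV

Maximum energy transfer occurs at θ = 180° (backscattering).

Initial photon: E₀ = 148.1 keV → λ₀ = 8.3717 pm

Maximum Compton shift (at 180°):
Δλ_max = 2λ_C = 2 × 2.4263 = 4.8526 pm

Final wavelength:
λ' = 8.3717 + 4.8526 = 13.2243 pm

Minimum photon energy (maximum energy to electron):
E'_min = hc/λ' = 93.7550 keV

Maximum electron kinetic energy:
K_max = E₀ - E'_min = 148.1000 - 93.7550 = 54.3450 keV

(Intermediate values are shown rounded; full precision is carried through to the final answer.)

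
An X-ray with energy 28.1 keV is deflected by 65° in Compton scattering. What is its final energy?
27.2353 keV

First convert energy to wavelength:
λ = hc/E, with hc ≈ 1239.842 keV·pm (i.e. 1239.842 eV·nm)

For E = 28.1 keV = 28100 eV:
λ = 1239.842 keV·pm / 28.1 keV
λ = 44.1225 pm

Calculate the Compton shift:
Δλ = λ_C(1 - cos(65°)) = 2.4263 × 0.5774
Δλ = 1.4009 pm

Final wavelength:
λ' = 44.1225 + 1.4009 = 45.5234 pm

Final energy:
E' = hc/λ' = 1239.842 / 45.5234 = 27.2353 keV

(Intermediate values are shown rounded; full precision is carried through to the final answer.)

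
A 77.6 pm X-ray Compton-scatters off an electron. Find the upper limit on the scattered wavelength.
82.4526 pm (at θ = 180°)

The Compton shift is Δλ = λ_C(1 − cos θ).

Since cos θ ranges from −1 to 1, the factor (1 − cos θ) ranges from 0 to 2; the maximum shift occurs at θ = 180° (backscattering):
Δλ_max = 2λ_C = 2 × 2.4263 pm = 4.8526 pm

Maximum scattered wavelength:
λ'_max = λ₀ + Δλ_max = 77.6 + 4.8526 = 82.4526 pm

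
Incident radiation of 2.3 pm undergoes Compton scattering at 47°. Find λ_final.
3.0716 pm

Using the Compton scattering formula:
λ' = λ + Δλ = λ + λ_C(1 - cos θ)

Given:
- Initial wavelength λ = 2.3 pm
- Scattering angle θ = 47°
- Compton wavelength λ_C ≈ 2.4263 pm

Calculate the shift:
Δλ = 2.4263 × (1 - cos(47°))
Δλ = 2.4263 × 0.3180
Δλ = 0.7716 pm

Final wavelength:
λ' = 2.3 + 0.7716 = 3.0716 pm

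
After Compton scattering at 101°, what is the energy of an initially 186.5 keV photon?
130.0004 keV

First convert energy to wavelength:
λ = hc/E, with hc ≈ 1239.842 keV·pm (i.e. 1239.842 eV·nm)

For E = 186.5 keV = 186500 eV:
λ = 1239.842 keV·pm / 186.5 keV
λ = 6.6479 pm

Calculate the Compton shift:
Δλ = λ_C(1 - cos(101°)) = 2.4263 × 1.1908
Δλ = 2.8893 pm

Final wavelength:
λ' = 6.6479 + 2.8893 = 9.5372 pm

Final energy:
E' = hc/λ' = 1239.842 / 9.5372 = 130.0004 keV

(Intermediate values are shown rounded; full precision is carried through to the final answer.)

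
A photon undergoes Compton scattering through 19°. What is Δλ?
0.1322 pm

Using the Compton scattering formula:
Δλ = λ_C(1 - cos θ)

where λ_C = h/(m_e·c) ≈ 2.4263 pm is the Compton wavelength of an electron.

For θ = 19°:
cos(19°) = 0.9455
1 - cos(19°) = 0.0545

Δλ = 2.4263 × 0.0545
Δλ = 0.1322 pm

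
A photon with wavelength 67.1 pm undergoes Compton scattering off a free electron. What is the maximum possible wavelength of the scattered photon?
71.9526 pm (at θ = 180°)

The Compton shift is Δλ = λ_C(1 − cos θ).

Since cos θ ranges from −1 to 1, the factor (1 − cos θ) ranges from 0 to 2; the maximum shift occurs at θ = 180° (backscattering):
Δλ_max = 2λ_C = 2 × 2.4263 pm = 4.8526 pm

Maximum scattered wavelength:
λ'_max = λ₀ + Δλ_max = 67.1 + 4.8526 = 71.9526 pm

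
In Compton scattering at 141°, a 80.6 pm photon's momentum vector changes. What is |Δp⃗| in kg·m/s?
1.5106e-23 kg·m/s

Photon momentum magnitude is p = h/λ.

Initial momentum:
p₀ = h/λ = 6.6261e-34/8.0600e-11 = 8.2209e-24 kg·m/s

After scattering:
λ' = λ + Δλ = 80.6 + 4.3119 = 84.9119 pm
p' = h/λ' = 6.6261e-34/8.4912e-11 = 7.8035e-24 kg·m/s

Momentum is a vector; the scattered photon's direction makes angle θ = 141° with the incident direction. The magnitude of the vector change Δp⃗ = p⃗₀ − p⃗' is found from the law of cosines:
|Δp⃗|² = p₀² + p'² − 2p₀p'cos θ
|Δp⃗|² = (8.2209e-24)² + (7.8035e-24)² − 2·8.2209e-24·7.8035e-24·cos(141°)
|Δp⃗| = 1.5106e-23 kg·m/s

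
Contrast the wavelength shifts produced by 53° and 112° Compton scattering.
112° produces the larger shift by a factor of 3.452

Calculate both shifts using Δλ = λ_C(1 - cos θ):

For θ₁ = 53°:
Δλ₁ = 2.4263 × (1 - cos(53°))
Δλ₁ = 2.4263 × 0.3982
Δλ₁ = 0.9661 pm

For θ₂ = 112°:
Δλ₂ = 2.4263 × (1 - cos(112°))
Δλ₂ = 2.4263 × 1.3746
Δλ₂ = 3.3352 pm

The 112° angle produces the larger shift.
Ratio: 3.3352/0.9661 = 3.452

(Intermediate values are shown rounded; full precision is carried through to the final answer.)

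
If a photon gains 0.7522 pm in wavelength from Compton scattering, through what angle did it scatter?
46.37°

From the Compton formula Δλ = λ_C(1 - cos θ), we can solve for θ:

cos θ = 1 - Δλ/λ_C

Given:
- Δλ = 0.7522 pm
- λ_C = h/(m_e·c) ≈ 2.42631024 pm

cos θ = 1 - 0.7522/2.42631024
cos θ = 1 - 0.310018
cos θ = 0.689982

θ = arccos(0.689982)
θ = 46.37°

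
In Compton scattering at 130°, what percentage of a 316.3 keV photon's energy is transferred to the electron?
0.5042 (or 50.42%)

Calculate initial and final photon energies:

Initial: E₀ = 316.3 keV → λ₀ = 3.9198 pm
Compton shift: Δλ = 3.9859 pm
Final wavelength: λ' = 7.9057 pm
Final energy: E' = 156.8280 keV

Fractional energy loss:
(E₀ - E')/E₀ = (316.3000 - 156.8280)/316.3000
= 159.4720/316.3000
= 0.5042
= 50.42%

(Intermediate values are shown rounded; full precision is carried through to the final answer.)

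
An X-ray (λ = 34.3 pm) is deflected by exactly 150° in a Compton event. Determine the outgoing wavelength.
38.8276 pm

Using the Compton formula: λ' = λ + λ_C(1 − cos θ)

For θ = 150°, cos θ = -√3/2 (exact) ≈ -0.8660, so:
1 − cos 150° = 1 − (-√3/2) ≈ 1.8660

Δλ = λ_C × 1.8660 = 2.4263 × 1.8660 = 4.5276 pm

λ' = 34.3 + 4.5276 = 38.8276 pm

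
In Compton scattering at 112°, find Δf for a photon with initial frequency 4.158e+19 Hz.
1.315e+19 Hz (decrease)

Convert frequency to wavelength (c = 299792458 m/s):
λ₀ = c/f₀ = 299792458/4.158e+19 = 7.2100158e-12 m = 7.2100 pm

Calculate Compton shift:
Δλ = λ_C(1 - cos(112°)) = 3.3352 pm

Final wavelength:
λ' = λ₀ + Δλ = 7.2100 + 3.3352 = 10.5452 pm

Final frequency:
f' = c/λ' = 299792458/1.0545238e-11 = 2.8429179e+19 Hz

Frequency shift (decrease):
Δf = f₀ - f' = 4.158e+19 - 2.8429179e+19 = 1.315e+19 Hz

(Intermediate values are shown rounded; full precision is carried through to the final answer.)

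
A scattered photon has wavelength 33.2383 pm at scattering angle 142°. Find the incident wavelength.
28.9000 pm

From λ' = λ + Δλ, we have λ = λ' - Δλ

First calculate the Compton shift:
Δλ = λ_C(1 - cos θ)
Δλ = 2.4263 × (1 - cos(142°))
Δλ = 2.4263 × 1.7880
Δλ = 4.3383 pm

Initial wavelength:
λ = λ' - Δλ
λ = 33.2383 - 4.3383
λ = 28.9000 pm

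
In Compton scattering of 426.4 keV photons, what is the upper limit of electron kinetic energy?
266.6331 keV

Maximum energy transfer occurs at θ = 180° (backscattering).

Initial photon: E₀ = 426.4 keV → λ₀ = 2.9077 pm

Maximum Compton shift (at 180°):
Δλ_max = 2λ_C = 2 × 2.4263 = 4.8526 pm

Final wavelength:
λ' = 2.9077 + 4.8526 = 7.7603 pm

Minimum photon energy (maximum energy to electron):
E'_min = hc/λ' = 159.7669 keV

Maximum electron kinetic energy:
K_max = E₀ - E'_min = 426.4000 - 159.7669 = 266.6331 keV

(Intermediate values are shown rounded; full precision is carried through to the final answer.)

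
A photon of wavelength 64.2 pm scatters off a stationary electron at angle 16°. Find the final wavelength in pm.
64.2940 pm

Using the Compton scattering formula:
λ' = λ + Δλ = λ + λ_C(1 - cos θ)

Given:
- Initial wavelength λ = 64.2 pm
- Scattering angle θ = 16°
- Compton wavelength λ_C ≈ 2.4263 pm

Calculate the shift:
Δλ = 2.4263 × (1 - cos(16°))
Δλ = 2.4263 × 0.0387
Δλ = 0.0940 pm

Final wavelength:
λ' = 64.2 + 0.0940 = 64.2940 pm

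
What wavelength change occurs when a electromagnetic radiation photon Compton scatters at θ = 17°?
0.1060 pm

Using the Compton scattering formula:
Δλ = λ_C(1 - cos θ)

where λ_C = h/(m_e·c) ≈ 2.4263 pm is the Compton wavelength of an electron.

For θ = 17°:
cos(17°) = 0.9563
1 - cos(17°) = 0.0437

Δλ = 2.4263 × 0.0437
Δλ = 0.1060 pm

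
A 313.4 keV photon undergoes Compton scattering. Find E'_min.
140.7516 keV (at θ = 180°)

The scattered photon has minimum energy when its wavelength is maximum, i.e., when the Compton shift Δλ = λ_C(1 − cos θ) is maximum. This occurs at θ = 180° (backscattering), giving Δλ_max = 2λ_C = 4.8526 pm.

Initial wavelength: λ₀ = hc/E₀ = 3.9561 pm
Maximum final wavelength: λ'_max = λ₀ + 2λ_C = 3.9561 + 4.8526 = 8.8087 pm
Minimum final energy: E'_min = hc/λ'_max = 140.7516 keV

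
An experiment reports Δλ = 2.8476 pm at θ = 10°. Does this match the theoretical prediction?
No, inconsistent

Calculate the expected shift for θ = 10°:

Δλ_expected = λ_C(1 - cos(10°))
Δλ_expected = 2.4263 × (1 - cos(10°))
Δλ_expected = 2.4263 × 0.0152
Δλ_expected = 0.0369 pm

Given shift: 2.8476 pm
Expected shift: 0.0369 pm
Difference: 2.8108 pm

The values do not match. The given shift corresponds to θ ≈ 100.0°, not 10°.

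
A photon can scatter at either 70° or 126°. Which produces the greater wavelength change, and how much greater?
126° produces the larger shift by a factor of 2.413

Calculate both shifts using Δλ = λ_C(1 - cos θ):

For θ₁ = 70°:
Δλ₁ = 2.4263 × (1 - cos(70°))
Δλ₁ = 2.4263 × 0.6580
Δλ₁ = 1.5965 pm

For θ₂ = 126°:
Δλ₂ = 2.4263 × (1 - cos(126°))
Δλ₂ = 2.4263 × 1.5878
Δλ₂ = 3.8525 pm

The 126° angle produces the larger shift.
Ratio: 3.8525/1.5965 = 2.413

(Intermediate values are shown rounded; full precision is carried through to the final answer.)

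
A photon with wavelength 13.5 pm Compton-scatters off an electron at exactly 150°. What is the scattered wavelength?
18.0276 pm

Using the Compton formula: λ' = λ + λ_C(1 − cos θ)

For θ = 150°, cos θ = -√3/2 (exact) ≈ -0.8660, so:
1 − cos 150° = 1 − (-√3/2) ≈ 1.8660

Δλ = λ_C × 1.8660 = 2.4263 × 1.8660 = 4.5276 pm

λ' = 13.5 + 4.5276 = 18.0276 pm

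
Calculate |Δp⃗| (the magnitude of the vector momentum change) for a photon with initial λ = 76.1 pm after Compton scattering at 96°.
1.2723e-23 kg·m/s

Photon momentum magnitude is p = h/λ.

Initial momentum:
p₀ = h/λ = 6.6261e-34/7.6100e-11 = 8.7071e-24 kg·m/s

After scattering:
λ' = λ + Δλ = 76.1 + 2.6799 = 78.7799 pm
p' = h/λ' = 6.6261e-34/7.8780e-11 = 8.4109e-24 kg·m/s

Momentum is a vector; the scattered photon's direction makes angle θ = 96° with the incident direction. The magnitude of the vector change Δp⃗ = p⃗₀ − p⃗' is found from the law of cosines:
|Δp⃗|² = p₀² + p'² − 2p₀p'cos θ
|Δp⃗|² = (8.7071e-24)² + (8.4109e-24)² − 2·8.7071e-24·8.4109e-24·cos(96°)
|Δp⃗| = 1.2723e-23 kg·m/s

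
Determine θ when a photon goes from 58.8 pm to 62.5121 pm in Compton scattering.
122.00°

First find the wavelength shift:
Δλ = λ' - λ = 62.5121 - 58.8 = 3.7121 pm

Using Δλ = λ_C(1 - cos θ), with λ_C = h/(m_e·c) ≈ 2.42631024 pm:
cos θ = 1 - Δλ/λ_C
cos θ = 1 - 3.7121/2.42631024
cos θ = -0.529936

θ = arccos(-0.529936)
θ = 122.00°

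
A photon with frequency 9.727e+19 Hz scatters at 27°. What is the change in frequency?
7.687e+18 Hz (decrease)

Convert frequency to wavelength (c = 299792458 m/s):
λ₀ = c/f₀ = 299792458/9.727e+19 = 3.0820650e-12 m = 3.0821 pm

Calculate Compton shift:
Δλ = λ_C(1 - cos(27°)) = 0.2645 pm

Final wavelength:
λ' = λ₀ + Δλ = 3.0821 + 0.2645 = 3.3465 pm

Final frequency:
f' = c/λ' = 299792458/3.3465169e-12 = 8.9583428e+19 Hz

Frequency shift (decrease):
Δf = f₀ - f' = 9.727e+19 - 8.9583428e+19 = 7.687e+18 Hz

(Intermediate values are shown rounded; full precision is carried through to the final answer.)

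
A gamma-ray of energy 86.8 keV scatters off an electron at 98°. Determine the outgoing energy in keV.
72.7270 keV

First convert energy to wavelength:
λ = hc/E, with hc ≈ 1239.842 keV·pm (i.e. 1239.842 eV·nm)

For E = 86.8 keV = 86800 eV:
λ = 1239.842 keV·pm / 86.8 keV
λ = 14.2839 pm

Calculate the Compton shift:
Δλ = λ_C(1 - cos(98°)) = 2.4263 × 1.1392
Δλ = 2.7640 pm

Final wavelength:
λ' = 14.2839 + 2.7640 = 17.0479 pm

Final energy:
E' = hc/λ' = 1239.842 / 17.0479 = 72.7270 keV

(Intermediate values are shown rounded; full precision is carried through to the final answer.)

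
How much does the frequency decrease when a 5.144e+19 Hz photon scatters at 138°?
2.163e+19 Hz (decrease)

Convert frequency to wavelength (c = 299792458 m/s):
λ₀ = c/f₀ = 299792458/5.144e+19 = 5.8280027e-12 m = 5.8280 pm

Calculate Compton shift:
Δλ = λ_C(1 - cos(138°)) = 4.2294 pm

Final wavelength:
λ' = λ₀ + Δλ = 5.8280 + 4.2294 = 10.0574 pm

Final frequency:
f' = c/λ' = 299792458/1.0057413e-11 = 2.9808109e+19 Hz

Frequency shift (decrease):
Δf = f₀ - f' = 5.144e+19 - 2.9808109e+19 = 2.163e+19 Hz

(Intermediate values are shown rounded; full precision is carried through to the final answer.)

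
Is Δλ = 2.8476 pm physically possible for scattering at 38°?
No, inconsistent

Calculate the expected shift for θ = 38°:

Δλ_expected = λ_C(1 - cos(38°))
Δλ_expected = 2.4263 × (1 - cos(38°))
Δλ_expected = 2.4263 × 0.2120
Δλ_expected = 0.5144 pm

Given shift: 2.8476 pm
Expected shift: 0.5144 pm
Difference: 2.3333 pm

The values do not match. The given shift corresponds to θ ≈ 100.0°, not 38°.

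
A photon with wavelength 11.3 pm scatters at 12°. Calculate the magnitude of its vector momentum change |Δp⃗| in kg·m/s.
1.2233e-23 kg·m/s

Photon momentum magnitude is p = h/λ.

Initial momentum:
p₀ = h/λ = 6.6261e-34/1.1300e-11 = 5.8638e-23 kg·m/s

After scattering:
λ' = λ + Δλ = 11.3 + 0.0530 = 11.3530 pm
p' = h/λ' = 6.6261e-34/1.1353e-11 = 5.8364e-23 kg·m/s

Momentum is a vector; the scattered photon's direction makes angle θ = 12° with the incident direction. The magnitude of the vector change Δp⃗ = p⃗₀ − p⃗' is found from the law of cosines:
|Δp⃗|² = p₀² + p'² − 2p₀p'cos θ
|Δp⃗|² = (5.8638e-23)² + (5.8364e-23)² − 2·5.8638e-23·5.8364e-23·cos(12°)
|Δp⃗| = 1.2233e-23 kg·m/s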